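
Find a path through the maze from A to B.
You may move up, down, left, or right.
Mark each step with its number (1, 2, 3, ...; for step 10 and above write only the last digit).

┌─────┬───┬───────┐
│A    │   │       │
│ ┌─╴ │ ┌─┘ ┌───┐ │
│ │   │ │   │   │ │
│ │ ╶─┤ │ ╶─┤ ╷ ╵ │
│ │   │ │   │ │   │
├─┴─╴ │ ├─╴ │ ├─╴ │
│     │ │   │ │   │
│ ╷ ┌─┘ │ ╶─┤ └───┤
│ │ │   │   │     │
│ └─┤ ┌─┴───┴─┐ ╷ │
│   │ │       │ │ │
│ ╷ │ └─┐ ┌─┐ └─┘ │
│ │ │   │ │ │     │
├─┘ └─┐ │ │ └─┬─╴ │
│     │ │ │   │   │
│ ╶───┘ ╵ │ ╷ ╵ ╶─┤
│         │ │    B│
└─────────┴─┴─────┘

Finding the shortest path through the maze:
Path length: 32 steps
Directions: right → right → down → left → down → right → down → left → left → down → down → right → down → down → left → down → right → right → right → right → up → up → up → right → right → down → right → right → down → left → down → right

Solution:

┌─────┬───┬───────┐
│A 1 2│   │       │
│ ┌─╴ │ ┌─┘ ┌───┐ │
│ │4 3│ │   │   │ │
│ │ ╶─┤ │ ╶─┤ ╷ ╵ │
│ │5 6│ │   │ │   │
├─┴─╴ │ ├─╴ │ ├─╴ │
│9 8 7│ │   │ │   │
│ ╷ ┌─┘ │ ╶─┤ └───┤
│0│ │   │   │     │
│ └─┤ ┌─┴───┴─┐ ╷ │
│1 2│ │  3 4 5│ │ │
│ ╷ │ └─┐ ┌─┐ └─┘ │
│ │3│   │2│ │6 7 8│
├─┘ └─┐ │ │ └─┬─╴ │
│5 4  │ │1│   │0 9│
│ ╶───┘ ╵ │ ╷ ╵ ╶─┤
│6 7 8 9 0│ │  1 B│
└─────────┴─┴─────┘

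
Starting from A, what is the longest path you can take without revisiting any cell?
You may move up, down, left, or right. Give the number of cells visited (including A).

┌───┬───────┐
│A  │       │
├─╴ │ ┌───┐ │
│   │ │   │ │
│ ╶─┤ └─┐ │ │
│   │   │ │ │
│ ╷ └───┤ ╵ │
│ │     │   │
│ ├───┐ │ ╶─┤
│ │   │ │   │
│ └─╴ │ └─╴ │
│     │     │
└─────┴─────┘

Finding longest simple path using DFS:
Start: (0, 0)
Longest path visits 26 cells
Path: A → right → down → left → down → right → down → right → right → down → down → right → right → up → left → up → right → up → up → up → left → left → left → down → down → right

Solution:

┌───┬───────┐
│A ↓│↓ ← ← ↰│
├─╴ │ ┌───┐ │
│↓ ↲│↓│   │↑│
│ ╶─┤ └─┐ │ │
│↳ ↓│↳ B│ │↑│
│ ╷ └───┤ ╵ │
│ │↳ → ↓│↱ ↑│
│ ├───┐ │ ╶─┤
│ │   │↓│↑ ↰│
│ └─╴ │ └─╴ │
│     │↳ → ↑│
└─────┴─────┘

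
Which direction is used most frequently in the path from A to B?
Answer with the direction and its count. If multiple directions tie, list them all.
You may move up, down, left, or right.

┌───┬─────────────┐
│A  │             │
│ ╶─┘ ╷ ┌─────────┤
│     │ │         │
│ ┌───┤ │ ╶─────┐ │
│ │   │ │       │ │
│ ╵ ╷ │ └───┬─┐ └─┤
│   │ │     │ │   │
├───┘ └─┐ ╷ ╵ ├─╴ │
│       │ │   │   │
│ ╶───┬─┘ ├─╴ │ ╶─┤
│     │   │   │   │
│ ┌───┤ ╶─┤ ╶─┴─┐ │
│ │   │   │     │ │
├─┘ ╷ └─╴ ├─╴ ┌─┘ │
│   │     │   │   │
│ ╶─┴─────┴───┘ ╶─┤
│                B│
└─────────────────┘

Directions: down, right, right, up, right, down, down, down, right, down, down, left, down, right, down, left, left, up, left, down, left, down, right, right, right, right, right, right, right, right
Counts: {'down': 10, 'right': 13, 'up': 2, 'left': 5}
Most common: right (13 times)

Solution:

┌───┬─────────────┐
│A  │↱ ↓          │
│ ╶─┘ ╷ ┌─────────┤
│↳ → ↑│↓│         │
│ ┌───┤ │ ╶─────┐ │
│ │   │↓│       │ │
│ ╵ ╷ │ └───┬─┐ └─┤
│   │ │↳ ↓  │ │   │
├───┘ └─┐ ╷ ╵ ├─╴ │
│       │↓│   │   │
│ ╶───┬─┘ ├─╴ │ ╶─┤
│     │↓ ↲│   │   │
│ ┌───┤ ╶─┤ ╶─┴─┐ │
│ │↓ ↰│↳ ↓│     │ │
├─┘ ╷ └─╴ ├─╴ ┌─┘ │
│↓ ↲│↑ ← ↲│   │   │
│ ╶─┴─────┴───┘ ╶─┤
│↳ → → → → → → → B│
└─────────────────┘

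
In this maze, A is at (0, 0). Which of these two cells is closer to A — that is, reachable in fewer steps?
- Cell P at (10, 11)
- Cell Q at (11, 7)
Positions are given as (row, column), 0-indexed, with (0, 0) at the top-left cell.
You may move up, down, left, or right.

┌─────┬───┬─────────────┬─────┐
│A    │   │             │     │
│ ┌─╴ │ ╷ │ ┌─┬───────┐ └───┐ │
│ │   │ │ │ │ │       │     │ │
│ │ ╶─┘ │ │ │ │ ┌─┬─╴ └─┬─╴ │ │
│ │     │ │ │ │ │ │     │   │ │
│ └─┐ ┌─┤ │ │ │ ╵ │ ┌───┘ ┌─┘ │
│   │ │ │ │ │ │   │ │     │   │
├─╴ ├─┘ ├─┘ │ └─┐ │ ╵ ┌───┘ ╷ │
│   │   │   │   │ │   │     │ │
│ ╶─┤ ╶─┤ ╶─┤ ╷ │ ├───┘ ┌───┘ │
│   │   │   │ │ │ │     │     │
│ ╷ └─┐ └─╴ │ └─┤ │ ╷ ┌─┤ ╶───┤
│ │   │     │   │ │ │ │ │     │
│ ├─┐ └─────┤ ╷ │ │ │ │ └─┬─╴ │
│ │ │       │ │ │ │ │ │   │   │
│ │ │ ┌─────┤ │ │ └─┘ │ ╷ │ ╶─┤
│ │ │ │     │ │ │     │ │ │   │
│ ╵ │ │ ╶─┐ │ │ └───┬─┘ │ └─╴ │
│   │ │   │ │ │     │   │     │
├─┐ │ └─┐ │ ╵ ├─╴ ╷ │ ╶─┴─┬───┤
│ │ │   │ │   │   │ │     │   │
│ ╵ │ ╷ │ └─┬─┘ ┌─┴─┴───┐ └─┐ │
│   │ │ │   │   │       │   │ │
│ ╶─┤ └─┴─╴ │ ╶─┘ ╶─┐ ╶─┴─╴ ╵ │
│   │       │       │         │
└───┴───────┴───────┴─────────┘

Shortest path A → P at (10, 11): 57 steps
Shortest path A → Q at (11, 7): 42 steps

Q is closer (42 steps vs 57 steps).

Path to P:

┌─────┬───┬─────────────┬─────┐
│A    │   │             │     │
│ ┌─╴ │ ╷ │ ┌─┬───────┐ └───┐ │
│↓│   │ │ │ │ │       │     │ │
│ │ ╶─┘ │ │ │ │ ┌─┬─╴ └─┬─╴ │ │
│↓│     │ │ │ │ │ │     │   │ │
│ └─┐ ┌─┤ │ │ │ ╵ │ ┌───┘ ┌─┘ │
│↳ ↓│ │ │ │ │ │   │ │     │   │
├─╴ ├─┘ ├─┘ │ └─┐ │ ╵ ┌───┘ ╷ │
│↓ ↲│   │   │   │ │   │     │ │
│ ╶─┤ ╶─┤ ╶─┤ ╷ │ ├───┘ ┌───┘ │
│↳ ↓│   │   │ │ │ │     │     │
│ ╷ └─┐ └─╴ │ └─┤ │ ╷ ┌─┤ ╶───┤
│ │↳ ↓│     │↱ ↓│ │ │ │ │     │
│ ├─┐ └─────┤ ╷ │ │ │ │ └─┬─╴ │
│ │ │↓      │↑│↓│ │ │ │   │   │
│ │ │ ┌─────┤ │ │ └─┘ │ ╷ │ ╶─┤
│ │ │↓│↱ → ↓│↑│↓│     │ │ │   │
│ ╵ │ │ ╶─┐ │ │ └───┬─┘ │ └─╴ │
│   │↓│↑ ↰│↓│↑│↳ ↓  │   │     │
├─┐ │ └─┐ │ ╵ ├─╴ ╷ │ ╶─┴─┬───┤
│ │ │↓  │↑│↳ ↑│↓ ↲│ │  P ↰│   │
│ ╵ │ ╷ │ └─┬─┘ ┌─┴─┴───┐ └─┐ │
│   │↓│ │↑ ↰│↓ ↲│↱ → ↓  │↑ ↰│ │
│ ╶─┤ └─┴─╴ │ ╶─┘ ╶─┐ ╶─┴─╴ ╵ │
│   │↳ → → ↑│↳ → ↑  │↳ → → ↑  │
└───┴───────┴───────┴─────────┘

Path to Q:

┌─────┬───┬─────────────┬─────┐
│A    │   │             │     │
│ ┌─╴ │ ╷ │ ┌─┬───────┐ └───┐ │
│↓│   │ │ │ │ │       │     │ │
│ │ ╶─┘ │ │ │ │ ┌─┬─╴ └─┬─╴ │ │
│↓│     │ │ │ │ │ │     │   │ │
│ └─┐ ┌─┤ │ │ │ ╵ │ ┌───┘ ┌─┘ │
│↳ ↓│ │ │ │ │ │   │ │     │   │
├─╴ ├─┘ ├─┘ │ └─┐ │ ╵ ┌───┘ ╷ │
│↓ ↲│   │   │   │ │   │     │ │
│ ╶─┤ ╶─┤ ╶─┤ ╷ │ ├───┘ ┌───┘ │
│↳ ↓│   │   │ │ │ │     │     │
│ ╷ └─┐ └─╴ │ └─┤ │ ╷ ┌─┤ ╶───┤
│ │↳ ↓│     │↱ ↓│ │ │ │ │     │
│ ├─┐ └─────┤ ╷ │ │ │ │ └─┬─╴ │
│ │ │↓      │↑│↓│ │ │ │   │   │
│ │ │ ┌─────┤ │ │ └─┘ │ ╷ │ ╶─┤
│ │ │↓│↱ → ↓│↑│↓│     │ │ │   │
│ ╵ │ │ ╶─┐ │ │ └───┬─┘ │ └─╴ │
│   │↓│↑ ↰│↓│↑│↳ ↓  │   │     │
├─┐ │ └─┐ │ ╵ ├─╴ ╷ │ ╶─┴─┬───┤
│ │ │↓  │↑│↳ ↑│↓ ↲│ │     │   │
│ ╵ │ ╷ │ └─┬─┘ ┌─┴─┴───┐ └─┐ │
│   │↓│ │↑ ↰│  Q│       │   │ │
│ ╶─┤ └─┴─╴ │ ╶─┘ ╶─┐ ╶─┴─╴ ╵ │
│   │↳ → → ↑│       │         │
└───┴───────┴───────┴─────────┘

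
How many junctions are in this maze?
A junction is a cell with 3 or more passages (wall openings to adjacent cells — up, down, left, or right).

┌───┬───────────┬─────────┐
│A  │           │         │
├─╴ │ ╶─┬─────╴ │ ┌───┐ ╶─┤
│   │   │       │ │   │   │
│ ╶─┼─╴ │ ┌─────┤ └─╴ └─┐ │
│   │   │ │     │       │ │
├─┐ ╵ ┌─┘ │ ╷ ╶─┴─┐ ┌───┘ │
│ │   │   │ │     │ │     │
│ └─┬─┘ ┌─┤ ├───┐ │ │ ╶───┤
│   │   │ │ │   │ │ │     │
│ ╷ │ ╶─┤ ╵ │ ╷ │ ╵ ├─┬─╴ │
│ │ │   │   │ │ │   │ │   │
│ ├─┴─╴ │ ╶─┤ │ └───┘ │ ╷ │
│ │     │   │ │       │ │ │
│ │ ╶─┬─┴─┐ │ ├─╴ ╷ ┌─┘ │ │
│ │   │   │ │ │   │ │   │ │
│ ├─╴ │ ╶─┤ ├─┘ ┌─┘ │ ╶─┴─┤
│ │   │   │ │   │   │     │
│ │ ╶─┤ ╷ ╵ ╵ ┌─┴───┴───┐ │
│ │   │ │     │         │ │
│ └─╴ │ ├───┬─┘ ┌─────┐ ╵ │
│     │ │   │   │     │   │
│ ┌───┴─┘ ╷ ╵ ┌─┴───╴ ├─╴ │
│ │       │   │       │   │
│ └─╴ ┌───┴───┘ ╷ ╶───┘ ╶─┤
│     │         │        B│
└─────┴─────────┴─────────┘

Checking each cell for number of passages:

Junctions found (3+ passages):
  (0, 11): 3 passages
  (2, 6): 3 passages
  (2, 9): 3 passages
  (2, 10): 3 passages
  (4, 0): 3 passages
  (5, 4): 3 passages
  (5, 12): 3 passages
  (6, 8): 3 passages
  (6, 9): 3 passages
  (8, 3): 3 passages
  (9, 5): 3 passages
  (10, 0): 3 passages
  (10, 12): 3 passages
  (11, 2): 3 passages
  (11, 8): 3 passages
  (12, 11): 3 passages
Total junctions: 16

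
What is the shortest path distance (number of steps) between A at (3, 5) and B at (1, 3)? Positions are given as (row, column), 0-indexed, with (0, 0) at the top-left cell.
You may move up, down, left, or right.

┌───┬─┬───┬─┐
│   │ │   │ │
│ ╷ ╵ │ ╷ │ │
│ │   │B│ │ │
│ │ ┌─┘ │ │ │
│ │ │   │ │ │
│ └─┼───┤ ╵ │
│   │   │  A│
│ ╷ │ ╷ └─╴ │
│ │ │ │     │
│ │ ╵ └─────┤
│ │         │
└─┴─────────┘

Finding path from (3, 5) to (1, 3):
Path: (3,5) → (3,4) → (2,4) → (1,4) → (0,4) → (0,3) → (1,3)
Distance: 6 steps

Solution:

┌───┬─┬───┬─┐
│   │ │↓ ↰│ │
│ ╷ ╵ │ ╷ │ │
│ │   │B│↑│ │
│ │ ┌─┘ │ │ │
│ │ │   │↑│ │
│ └─┼───┤ ╵ │
│   │   │↑ A│
│ ╷ │ ╷ └─╴ │
│ │ │ │     │
│ │ ╵ └─────┤
│ │         │
└─┴─────────┘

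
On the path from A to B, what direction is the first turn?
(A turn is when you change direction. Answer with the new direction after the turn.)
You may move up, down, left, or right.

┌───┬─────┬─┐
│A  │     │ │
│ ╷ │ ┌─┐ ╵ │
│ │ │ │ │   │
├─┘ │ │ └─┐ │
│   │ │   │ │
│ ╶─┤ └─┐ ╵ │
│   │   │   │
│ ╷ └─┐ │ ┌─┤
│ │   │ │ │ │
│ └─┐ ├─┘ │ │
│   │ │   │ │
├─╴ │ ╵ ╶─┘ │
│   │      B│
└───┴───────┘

Directions: right, down, down, left, down, right, down, right, down, down, right, right, right
First turn direction: down

Solution:

┌───┬─────┬─┐
│A ↓│     │ │
│ ╷ │ ┌─┐ ╵ │
│ │↓│ │ │   │
├─┘ │ │ └─┐ │
│↓ ↲│ │   │ │
│ ╶─┤ └─┐ ╵ │
│↳ ↓│   │   │
│ ╷ └─┐ │ ┌─┤
│ │↳ ↓│ │ │ │
│ └─┐ ├─┘ │ │
│   │↓│   │ │
├─╴ │ ╵ ╶─┘ │
│   │↳ → → B│
└───┴───────┘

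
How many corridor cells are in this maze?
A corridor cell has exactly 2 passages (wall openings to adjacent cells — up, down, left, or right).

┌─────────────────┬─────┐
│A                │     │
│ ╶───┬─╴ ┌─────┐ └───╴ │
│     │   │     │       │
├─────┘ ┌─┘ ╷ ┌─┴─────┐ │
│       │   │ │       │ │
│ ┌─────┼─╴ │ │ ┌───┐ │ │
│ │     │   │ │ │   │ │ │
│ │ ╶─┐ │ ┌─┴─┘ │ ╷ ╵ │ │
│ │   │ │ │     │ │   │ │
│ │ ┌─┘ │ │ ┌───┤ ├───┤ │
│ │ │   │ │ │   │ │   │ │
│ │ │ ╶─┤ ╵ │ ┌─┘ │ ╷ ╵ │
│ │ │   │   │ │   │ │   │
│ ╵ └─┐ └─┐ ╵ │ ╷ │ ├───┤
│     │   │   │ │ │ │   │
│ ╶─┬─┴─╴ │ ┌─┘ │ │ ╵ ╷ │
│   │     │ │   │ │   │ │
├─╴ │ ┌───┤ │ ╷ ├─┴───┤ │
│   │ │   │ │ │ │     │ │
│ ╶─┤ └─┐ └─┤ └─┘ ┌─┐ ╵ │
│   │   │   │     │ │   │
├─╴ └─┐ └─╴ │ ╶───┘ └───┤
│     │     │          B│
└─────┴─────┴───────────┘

Counting cells with exactly 2 passages:
Total corridor cells: 114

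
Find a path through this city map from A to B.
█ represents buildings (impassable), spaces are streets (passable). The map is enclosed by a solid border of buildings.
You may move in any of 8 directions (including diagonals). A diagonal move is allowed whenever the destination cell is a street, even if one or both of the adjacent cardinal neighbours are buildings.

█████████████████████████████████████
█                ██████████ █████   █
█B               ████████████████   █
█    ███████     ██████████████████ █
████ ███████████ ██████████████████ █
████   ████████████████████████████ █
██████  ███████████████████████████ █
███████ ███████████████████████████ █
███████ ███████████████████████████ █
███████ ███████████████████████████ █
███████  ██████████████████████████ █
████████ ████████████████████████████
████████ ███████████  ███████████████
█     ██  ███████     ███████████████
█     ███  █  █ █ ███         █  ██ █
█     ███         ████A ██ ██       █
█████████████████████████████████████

Finding the shortest path from A to B:
Movement: 8-directional
Path length: 25 steps
Directions: up-left → up-left → left → left → down-left → down-left → left → left → left → left → left → up-left → up-left → up-left → up → up → up-left → up → up → up-left → up-left → up-left → up-left → left → up-left

Solution:

█████████████████████████████████████
█                ██████████ █████   █
█B               ████████████████   █
█ ↖← ███████     ██████████████████ █
████↖███████████ ██████████████████ █
████ ↖ ████████████████████████████ █
██████↖ ███████████████████████████ █
███████↖███████████████████████████ █
███████↑███████████████████████████ █
███████↑███████████████████████████ █
███████ ↖██████████████████████████ █
████████↑████████████████████████████
████████↑███████████  ███████████████
█     ██ ↖███████ ↙←← ███████████████
█     ███ ↖█  █ █↙███↖        █  ██ █
█     ███  ↖←←←←← ████A ██ ██       █
█████████████████████████████████████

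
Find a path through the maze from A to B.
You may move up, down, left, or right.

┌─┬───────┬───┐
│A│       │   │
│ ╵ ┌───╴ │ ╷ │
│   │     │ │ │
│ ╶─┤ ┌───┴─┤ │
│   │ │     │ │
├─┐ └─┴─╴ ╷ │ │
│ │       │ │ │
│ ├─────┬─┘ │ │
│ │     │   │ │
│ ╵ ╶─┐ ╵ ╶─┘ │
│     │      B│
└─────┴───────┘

Finding the shortest path through the maze:
Path length: 15 steps
Directions: down → down → right → down → right → right → right → up → right → down → down → left → down → right → right

Solution:

┌─┬───────┬───┐
│A│       │   │
│ ╵ ┌───╴ │ ╷ │
│↓  │     │ │ │
│ ╶─┤ ┌───┴─┤ │
│↳ ↓│ │  ↱ ↓│ │
├─┐ └─┴─╴ ╷ │ │
│ │↳ → → ↑│↓│ │
│ ├─────┬─┘ │ │
│ │     │↓ ↲│ │
│ ╵ ╶─┐ ╵ ╶─┘ │
│     │  ↳ → B│
└─────┴───────┘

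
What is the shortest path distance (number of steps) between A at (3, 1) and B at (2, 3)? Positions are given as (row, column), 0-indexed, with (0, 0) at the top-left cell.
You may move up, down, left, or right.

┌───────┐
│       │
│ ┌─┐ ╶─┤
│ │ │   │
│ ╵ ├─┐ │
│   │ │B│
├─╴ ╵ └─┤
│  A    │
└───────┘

Finding path from (3, 1) to (2, 3):
Path: (3,1) → (2,1) → (2,0) → (1,0) → (0,0) → (0,1) → (0,2) → (1,2) → (1,3) → (2,3)
Distance: 9 steps

Solution:

┌───────┐
│↱ → ↓  │
│ ┌─┐ ╶─┤
│↑│ │↳ ↓│
│ ╵ ├─┐ │
│↑ ↰│ │B│
├─╴ ╵ └─┤
│  A    │
└───────┘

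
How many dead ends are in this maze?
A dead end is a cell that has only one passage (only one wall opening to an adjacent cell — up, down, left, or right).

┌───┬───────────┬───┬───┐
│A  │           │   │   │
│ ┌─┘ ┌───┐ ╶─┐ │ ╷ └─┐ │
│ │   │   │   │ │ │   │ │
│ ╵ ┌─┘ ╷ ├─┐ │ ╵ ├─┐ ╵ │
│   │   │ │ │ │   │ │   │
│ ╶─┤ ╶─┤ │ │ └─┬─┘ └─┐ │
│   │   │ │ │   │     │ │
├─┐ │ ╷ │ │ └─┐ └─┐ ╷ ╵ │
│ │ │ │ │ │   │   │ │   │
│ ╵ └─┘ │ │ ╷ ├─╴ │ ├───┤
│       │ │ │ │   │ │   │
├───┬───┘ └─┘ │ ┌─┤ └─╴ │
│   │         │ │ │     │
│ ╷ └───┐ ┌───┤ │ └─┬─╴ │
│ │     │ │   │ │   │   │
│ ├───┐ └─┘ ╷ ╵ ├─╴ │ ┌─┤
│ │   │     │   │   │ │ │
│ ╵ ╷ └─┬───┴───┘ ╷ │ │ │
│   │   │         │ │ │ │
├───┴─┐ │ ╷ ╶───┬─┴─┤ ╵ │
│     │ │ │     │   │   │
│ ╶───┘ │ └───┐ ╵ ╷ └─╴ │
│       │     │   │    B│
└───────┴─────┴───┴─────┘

Checking each cell for number of passages:

Dead ends found at positions:
  (0, 1)
  (0, 10)
  (2, 5)
  (2, 9)
  (3, 8)
  (4, 0)
  (4, 2)
  (5, 5)
  (5, 10)
  (6, 2)
  (6, 8)
  (7, 4)
  (8, 11)
  (9, 9)
  (10, 2)
  (11, 6)
Total dead ends: 16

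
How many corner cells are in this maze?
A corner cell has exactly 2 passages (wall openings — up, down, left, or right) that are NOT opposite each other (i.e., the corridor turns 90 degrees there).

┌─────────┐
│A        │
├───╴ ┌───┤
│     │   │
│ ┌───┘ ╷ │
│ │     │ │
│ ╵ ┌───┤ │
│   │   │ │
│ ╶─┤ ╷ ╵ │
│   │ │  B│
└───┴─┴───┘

Counting corner cells (2 non-opposite passages):
Total corners: 12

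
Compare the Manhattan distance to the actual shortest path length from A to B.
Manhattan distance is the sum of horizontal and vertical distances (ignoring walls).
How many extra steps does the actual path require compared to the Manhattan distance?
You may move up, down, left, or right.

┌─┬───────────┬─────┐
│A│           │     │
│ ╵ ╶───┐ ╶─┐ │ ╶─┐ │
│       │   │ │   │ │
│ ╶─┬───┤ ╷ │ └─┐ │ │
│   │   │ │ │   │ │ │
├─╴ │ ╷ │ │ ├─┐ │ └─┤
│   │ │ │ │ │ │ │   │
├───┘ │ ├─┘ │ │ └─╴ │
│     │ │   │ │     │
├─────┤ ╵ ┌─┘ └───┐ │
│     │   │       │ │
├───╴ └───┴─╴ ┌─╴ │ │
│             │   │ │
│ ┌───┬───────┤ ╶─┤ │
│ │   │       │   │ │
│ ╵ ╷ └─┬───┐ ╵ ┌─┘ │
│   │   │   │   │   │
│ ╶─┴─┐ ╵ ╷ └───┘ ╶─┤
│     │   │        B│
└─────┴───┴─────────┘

Manhattan distance: |9 - 0| + |9 - 0| = 18
Actual path length: 22
Extra steps: 22 - 18 = 4

Solution:

┌─┬───────────┬─────┐
│A│↱ → → → → ↓│     │
│ ╵ ╶───┐ ╶─┐ │ ╶─┐ │
│↳ ↑    │   │↓│   │ │
│ ╶─┬───┤ ╷ │ └─┐ │ │
│   │   │ │ │↳ ↓│ │ │
├─╴ │ ╷ │ │ ├─┐ │ └─┤
│   │ │ │ │ │ │↓│   │
├───┘ │ ├─┘ │ │ └─╴ │
│     │ │   │ │↳ → ↓│
├─────┤ ╵ ┌─┘ └───┐ │
│     │   │       │↓│
├───╴ └───┴─╴ ┌─╴ │ │
│             │   │↓│
│ ┌───┬───────┤ ╶─┤ │
│ │   │       │   │↓│
│ ╵ ╷ └─┬───┐ ╵ ┌─┘ │
│   │   │   │   │↓ ↲│
│ ╶─┴─┐ ╵ ╷ └───┘ ╶─┤
│     │   │      ↳ B│
└─────┴───┴─────────┘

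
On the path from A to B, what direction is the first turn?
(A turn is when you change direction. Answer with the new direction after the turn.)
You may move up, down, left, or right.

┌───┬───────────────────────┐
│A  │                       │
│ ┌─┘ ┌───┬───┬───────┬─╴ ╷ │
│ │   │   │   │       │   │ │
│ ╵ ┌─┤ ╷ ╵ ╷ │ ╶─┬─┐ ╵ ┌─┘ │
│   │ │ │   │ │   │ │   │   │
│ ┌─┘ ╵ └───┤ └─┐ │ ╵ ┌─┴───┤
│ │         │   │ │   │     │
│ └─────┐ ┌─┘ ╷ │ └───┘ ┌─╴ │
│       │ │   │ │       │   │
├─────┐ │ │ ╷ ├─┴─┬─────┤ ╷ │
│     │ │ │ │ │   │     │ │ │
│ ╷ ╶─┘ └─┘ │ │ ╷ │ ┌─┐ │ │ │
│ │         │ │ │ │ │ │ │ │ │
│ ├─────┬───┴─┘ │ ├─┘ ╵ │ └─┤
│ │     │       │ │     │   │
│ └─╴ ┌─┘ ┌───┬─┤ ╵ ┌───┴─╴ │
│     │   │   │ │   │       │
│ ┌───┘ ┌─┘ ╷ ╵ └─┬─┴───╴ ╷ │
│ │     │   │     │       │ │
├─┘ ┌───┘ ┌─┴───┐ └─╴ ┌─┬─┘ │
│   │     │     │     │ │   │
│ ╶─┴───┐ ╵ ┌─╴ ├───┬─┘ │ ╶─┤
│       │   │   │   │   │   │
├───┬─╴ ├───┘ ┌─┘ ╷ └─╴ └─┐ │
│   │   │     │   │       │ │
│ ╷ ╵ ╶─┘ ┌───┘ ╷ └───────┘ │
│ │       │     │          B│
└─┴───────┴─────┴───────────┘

Directions: down, down, right, up, right, up, right, right, right, right, right, right, right, right, right, right, down, left, down, left, up, left, left, left, down, right, down, down, right, right, right, up, right, right, down, left, down, down, down, right, down, down, down, left, down, right, down, down
First turn direction: right

Solution:

┌───┬───────────────────────┐
│A  │↱ → → → → → → → → → ↓  │
│ ┌─┘ ┌───┬───┬───────┬─╴ ╷ │
│↓│↱ ↑│   │   │↓ ← ← ↰│↓ ↲│ │
│ ╵ ┌─┤ ╷ ╵ ╷ │ ╶─┬─┐ ╵ ┌─┘ │
│↳ ↑│ │ │   │ │↳ ↓│ │↑ ↲│   │
│ ┌─┘ ╵ └───┤ └─┐ │ ╵ ┌─┴───┤
│ │         │   │↓│   │↱ → ↓│
│ └─────┐ ┌─┘ ╷ │ └───┘ ┌─╴ │
│       │ │   │ │↳ → → ↑│↓ ↲│
├─────┐ │ │ ╷ ├─┴─┬─────┤ ╷ │
│     │ │ │ │ │   │     │↓│ │
│ ╷ ╶─┘ └─┘ │ │ ╷ │ ┌─┐ │ │ │
│ │         │ │ │ │ │ │ │↓│ │
│ ├─────┬───┴─┘ │ ├─┘ ╵ │ └─┤
│ │     │       │ │     │↳ ↓│
│ └─╴ ┌─┘ ┌───┬─┤ ╵ ┌───┴─╴ │
│     │   │   │ │   │      ↓│
│ ┌───┘ ┌─┘ ╷ ╵ └─┬─┴───╴ ╷ │
│ │     │   │     │       │↓│
├─┘ ┌───┘ ┌─┴───┐ └─╴ ┌─┬─┘ │
│   │     │     │     │ │↓ ↲│
│ ╶─┴───┐ ╵ ┌─╴ ├───┬─┘ │ ╶─┤
│       │   │   │   │   │↳ ↓│
├───┬─╴ ├───┘ ┌─┘ ╷ └─╴ └─┐ │
│   │   │     │   │       │↓│
│ ╷ ╵ ╶─┘ ┌───┘ ╷ └───────┘ │
│ │       │     │          B│
└─┴───────┴─────┴───────────┘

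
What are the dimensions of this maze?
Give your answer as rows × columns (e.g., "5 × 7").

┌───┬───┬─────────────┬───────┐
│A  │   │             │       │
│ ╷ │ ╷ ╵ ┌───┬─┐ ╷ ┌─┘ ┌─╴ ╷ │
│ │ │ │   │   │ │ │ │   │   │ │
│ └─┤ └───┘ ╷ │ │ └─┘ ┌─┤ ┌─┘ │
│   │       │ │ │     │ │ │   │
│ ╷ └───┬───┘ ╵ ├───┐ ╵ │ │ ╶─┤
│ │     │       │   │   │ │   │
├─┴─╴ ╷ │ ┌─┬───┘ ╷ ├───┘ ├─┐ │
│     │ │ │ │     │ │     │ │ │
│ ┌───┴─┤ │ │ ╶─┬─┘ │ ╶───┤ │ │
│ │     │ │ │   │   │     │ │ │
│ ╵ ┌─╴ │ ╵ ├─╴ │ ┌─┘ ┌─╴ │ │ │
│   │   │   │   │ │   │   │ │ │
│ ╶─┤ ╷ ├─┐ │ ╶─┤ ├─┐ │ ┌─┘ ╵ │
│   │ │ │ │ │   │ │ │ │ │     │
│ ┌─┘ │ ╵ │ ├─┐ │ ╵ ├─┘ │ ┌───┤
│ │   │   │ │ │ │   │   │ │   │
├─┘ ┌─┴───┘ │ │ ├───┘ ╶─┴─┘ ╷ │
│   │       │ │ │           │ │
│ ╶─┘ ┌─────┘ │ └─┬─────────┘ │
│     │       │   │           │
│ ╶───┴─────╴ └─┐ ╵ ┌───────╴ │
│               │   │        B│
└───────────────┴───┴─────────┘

Counting the maze dimensions:
Rows (vertical): 12
Columns (horizontal): 15
Dimensions: 12 × 15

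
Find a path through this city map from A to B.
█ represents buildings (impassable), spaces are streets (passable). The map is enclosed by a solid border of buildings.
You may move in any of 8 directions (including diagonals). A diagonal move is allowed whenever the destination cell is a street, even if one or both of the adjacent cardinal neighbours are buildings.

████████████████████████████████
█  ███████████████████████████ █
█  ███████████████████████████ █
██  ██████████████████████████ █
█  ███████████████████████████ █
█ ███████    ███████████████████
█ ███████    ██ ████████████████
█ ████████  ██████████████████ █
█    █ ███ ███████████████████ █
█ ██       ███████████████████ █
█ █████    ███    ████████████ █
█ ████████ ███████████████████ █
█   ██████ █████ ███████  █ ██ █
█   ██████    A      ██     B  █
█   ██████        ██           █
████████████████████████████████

Finding the shortest path from A to B:
Movement: 8-directional
Path length: 14 steps
Directions: right → right → right → right → right → right → down-right → right → right → right → right → right → right → up-right

Solution:

████████████████████████████████
█  ███████████████████████████ █
█  ███████████████████████████ █
██  ██████████████████████████ █
█  ███████████████████████████ █
█ ███████    ███████████████████
█ ███████    ██ ████████████████
█ ████████  ██████████████████ █
█    █ ███ ███████████████████ █
█ ██       ███████████████████ █
█ █████    ███    ████████████ █
█ ████████ ███████████████████ █
█   ██████ █████ ███████  █ ██ █
█   ██████    A→→→→→↘██     B  █
█   ██████        ██ →→→→→→↗   █
████████████████████████████████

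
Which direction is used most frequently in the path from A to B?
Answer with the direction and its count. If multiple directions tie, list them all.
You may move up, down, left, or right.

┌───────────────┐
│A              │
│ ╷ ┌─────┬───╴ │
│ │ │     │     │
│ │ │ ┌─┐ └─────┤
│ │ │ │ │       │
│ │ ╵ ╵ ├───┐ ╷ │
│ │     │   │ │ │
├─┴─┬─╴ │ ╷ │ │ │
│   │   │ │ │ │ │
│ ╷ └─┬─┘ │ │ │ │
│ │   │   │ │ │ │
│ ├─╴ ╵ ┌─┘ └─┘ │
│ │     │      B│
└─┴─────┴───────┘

Directions: right, down, down, down, right, up, up, right, right, down, right, right, right, down, down, down, down
Counts: {'right': 7, 'down': 8, 'up': 2}
Most common: down (8 times)

Solution:

┌───────────────┐
│A ↓            │
│ ╷ ┌─────┬───╴ │
│ │↓│↱ → ↓│     │
│ │ │ ┌─┐ └─────┤
│ │↓│↑│ │↳ → → ↓│
│ │ ╵ ╵ ├───┐ ╷ │
│ │↳ ↑  │   │ │↓│
├─┴─┬─╴ │ ╷ │ │ │
│   │   │ │ │ │↓│
│ ╷ └─┬─┘ │ │ │ │
│ │   │   │ │ │↓│
│ ├─╴ ╵ ┌─┘ └─┘ │
│ │     │      B│
└─┴─────┴───────┘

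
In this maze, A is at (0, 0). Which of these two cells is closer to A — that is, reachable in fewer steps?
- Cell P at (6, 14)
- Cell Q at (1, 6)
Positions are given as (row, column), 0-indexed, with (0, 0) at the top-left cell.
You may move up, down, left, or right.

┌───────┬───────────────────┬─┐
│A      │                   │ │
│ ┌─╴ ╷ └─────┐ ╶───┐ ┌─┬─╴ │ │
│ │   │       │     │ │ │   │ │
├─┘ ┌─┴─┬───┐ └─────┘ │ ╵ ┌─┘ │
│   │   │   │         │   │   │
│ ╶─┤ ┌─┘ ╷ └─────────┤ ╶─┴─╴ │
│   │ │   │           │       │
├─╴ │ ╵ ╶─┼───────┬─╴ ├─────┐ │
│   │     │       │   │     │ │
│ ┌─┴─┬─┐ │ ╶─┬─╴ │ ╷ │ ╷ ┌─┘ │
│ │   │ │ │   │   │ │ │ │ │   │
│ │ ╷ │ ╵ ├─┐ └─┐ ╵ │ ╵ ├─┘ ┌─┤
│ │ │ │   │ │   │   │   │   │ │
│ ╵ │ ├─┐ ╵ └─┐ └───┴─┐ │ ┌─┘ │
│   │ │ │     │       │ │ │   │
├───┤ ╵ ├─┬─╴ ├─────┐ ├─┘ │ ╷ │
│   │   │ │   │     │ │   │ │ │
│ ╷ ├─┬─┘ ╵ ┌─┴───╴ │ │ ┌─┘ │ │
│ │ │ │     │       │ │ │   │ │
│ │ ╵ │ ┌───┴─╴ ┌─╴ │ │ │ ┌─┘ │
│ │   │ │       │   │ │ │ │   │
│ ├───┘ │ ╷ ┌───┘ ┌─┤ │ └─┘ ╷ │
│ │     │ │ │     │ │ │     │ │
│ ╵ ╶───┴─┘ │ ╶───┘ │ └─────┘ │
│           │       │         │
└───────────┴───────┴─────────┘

Shortest path A → P at (6, 14): 44 steps
Shortest path A → Q at (1, 6): 7 steps

Q is closer (7 steps vs 44 steps).

Path to P:

┌───────┬───────────────────┬─┐
│A → → ↓│            ↱ → → ↓│ │
│ ┌─╴ ╷ └─────┐ ╶───┐ ┌─┬─╴ │ │
│ │   │↳ → → ↓│     │↑│ │↓ ↲│ │
├─┘ ┌─┴─┬───┐ └─────┘ │ ╵ ┌─┘ │
│   │   │   │↳ → → → ↑│↓ ↲│   │
│ ╶─┤ ┌─┘ ╷ └─────────┤ ╶─┴─╴ │
│   │ │   │           │↳ → → ↓│
├─╴ │ ╵ ╶─┼───────┬─╴ ├─────┐ │
│   │     │       │   │     │↓│
│ ┌─┴─┬─┐ │ ╶─┬─╴ │ ╷ │ ╷ ┌─┘ │
│ │   │ │ │   │   │ │ │ │ │↓ ↲│
│ │ ╷ │ ╵ ├─┐ └─┐ ╵ │ ╵ ├─┘ ┌─┤
│ │ │ │   │ │   │   │   │↓ ↲│P│
│ ╵ │ ├─┐ ╵ └─┐ └───┴─┐ │ ┌─┘ │
│   │ │ │     │       │ │↓│  ↑│
├───┤ ╵ ├─┬─╴ ├─────┐ ├─┘ │ ╷ │
│   │   │ │   │     │ │↓ ↲│ │↑│
│ ╷ ├─┬─┘ ╵ ┌─┴───╴ │ │ ┌─┘ │ │
│ │ │ │     │       │ │↓│   │↑│
│ │ ╵ │ ┌───┴─╴ ┌─╴ │ │ │ ┌─┘ │
│ │   │ │       │   │ │↓│ │↱ ↑│
│ ├───┘ │ ╷ ┌───┘ ┌─┤ │ └─┘ ╷ │
│ │     │ │ │     │ │ │↳ → ↑│ │
│ ╵ ╶───┴─┘ │ ╶───┘ │ └─────┘ │
│           │       │         │
└───────────┴───────┴─────────┘

Path to Q:

┌───────┬───────────────────┬─┐
│A → → ↓│                   │ │
│ ┌─╴ ╷ └─────┐ ╶───┐ ┌─┬─╴ │ │
│ │   │↳ → → Q│     │ │ │   │ │
├─┘ ┌─┴─┬───┐ └─────┘ │ ╵ ┌─┘ │
│   │   │   │         │   │   │
│ ╶─┤ ┌─┘ ╷ └─────────┤ ╶─┴─╴ │
│   │ │   │           │       │
├─╴ │ ╵ ╶─┼───────┬─╴ ├─────┐ │
│   │     │       │   │     │ │
│ ┌─┴─┬─┐ │ ╶─┬─╴ │ ╷ │ ╷ ┌─┘ │
│ │   │ │ │   │   │ │ │ │ │   │
│ │ ╷ │ ╵ ├─┐ └─┐ ╵ │ ╵ ├─┘ ┌─┤
│ │ │ │   │ │   │   │   │   │ │
│ ╵ │ ├─┐ ╵ └─┐ └───┴─┐ │ ┌─┘ │
│   │ │ │     │       │ │ │   │
├───┤ ╵ ├─┬─╴ ├─────┐ ├─┘ │ ╷ │
│   │   │ │   │     │ │   │ │ │
│ ╷ ├─┬─┘ ╵ ┌─┴───╴ │ │ ┌─┘ │ │
│ │ │ │     │       │ │ │   │ │
│ │ ╵ │ ┌───┴─╴ ┌─╴ │ │ │ ┌─┘ │
│ │   │ │       │   │ │ │ │   │
│ ├───┘ │ ╷ ┌───┘ ┌─┤ │ └─┘ ╷ │
│ │     │ │ │     │ │ │     │ │
│ ╵ ╶───┴─┘ │ ╶───┘ │ └─────┘ │
│           │       │         │
└───────────┴───────┴─────────┘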